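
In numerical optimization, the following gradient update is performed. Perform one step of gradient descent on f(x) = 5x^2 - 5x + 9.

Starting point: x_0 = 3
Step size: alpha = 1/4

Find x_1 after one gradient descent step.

f(x) = 5x^2 - 5x + 9
f'(x) = 10x - 5
f'(3) = 10*3 + (-5) = 25
x_1 = x_0 - alpha * f'(x_0) = 3 - 1/4 * 25 = -13/4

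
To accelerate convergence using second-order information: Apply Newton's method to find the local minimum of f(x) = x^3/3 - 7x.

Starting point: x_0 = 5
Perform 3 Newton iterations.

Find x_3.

f(x) = x^3/3 - 7x
f'(x) = x^2 - 7, f''(x) = 2x
Newton update: x_{n+1} = x_n - (x_n^2 - 7)/(2*x_n)
Step 1: x_0 = 5, f'=18, f''=10, x_1 = 16/5
Step 2: x_1 = 16/5, f'=81/25, f''=32/5, x_2 = 431/160
Step 3: x_2 = 431/160, f'=6561/25600, f''=431/80, x_3 = 364961/137920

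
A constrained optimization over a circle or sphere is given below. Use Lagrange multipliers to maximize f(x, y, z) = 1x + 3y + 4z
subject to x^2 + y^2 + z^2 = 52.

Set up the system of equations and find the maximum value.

Lagrange conditions: 1 = 2*lambda*x, 3 = 2*lambda*y, 4 = 2*lambda*z
So x:1 = y:3 = z:4, i.e. x = 1t, y = 3t, z = 4t
Constraint: t^2*(1^2 + 3^2 + 4^2) = 52
  t^2 * 26 = 52  =>  t = sqrt(2)
Maximum = 1*1t + 3*3t + 4*4t = 26*sqrt(2) = sqrt(1352)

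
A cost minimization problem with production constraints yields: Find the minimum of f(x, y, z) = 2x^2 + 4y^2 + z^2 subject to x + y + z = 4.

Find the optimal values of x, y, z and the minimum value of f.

Using Lagrange multipliers on f = 2x^2 + 4y^2 + z^2 with constraint x + y + z = 4:
Conditions: 2*2*x = lambda, 2*4*y = lambda, 2*1*z = lambda
So x = lambda/4, y = lambda/8, z = lambda/2
Substituting into constraint: lambda * (7/8) = 4
lambda = 32/7
x = 8/7, y = 4/7, z = 16/7
Minimum value = 64/7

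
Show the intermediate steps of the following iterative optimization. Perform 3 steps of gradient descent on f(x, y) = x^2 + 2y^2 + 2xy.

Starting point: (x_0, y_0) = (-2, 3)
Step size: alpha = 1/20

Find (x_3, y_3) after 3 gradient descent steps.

f(x,y) = x^2 + 2y^2 + 2xy
grad_x = 2x + 2y, grad_y = 4y + 2x
Step 1: grad = (2, 8), (-21/10, 13/5)
Step 2: grad = (1, 31/5), (-43/20, 229/100)
Step 3: grad = (7/25, 243/50), (-541/250, 2047/1000)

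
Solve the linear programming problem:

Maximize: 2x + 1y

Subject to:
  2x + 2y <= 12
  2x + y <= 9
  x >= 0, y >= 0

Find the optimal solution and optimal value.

Feasible vertices: (0, 0), (0, 6), (3, 3), (9/2, 0)
Objective 2x + 1y at each:
  (0, 0): 0
  (0, 6): 6
  (3, 3): 9
  (9/2, 0): 9
Maximum is 9 at (3, 3).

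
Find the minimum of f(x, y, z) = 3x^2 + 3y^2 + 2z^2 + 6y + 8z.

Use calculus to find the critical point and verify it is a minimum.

f(x,y,z) = 3x^2 + 3y^2 + 2z^2 + 6y + 8z
df/dx = 6x + (0) = 0 => x = 0
df/dy = 6y + (6) = 0 => y = -1
df/dz = 4z + (8) = 0 => z = -2
f(0,-1,-2) = 3*(0)^2 + 3*(-1)^2 + 2*(-2)^2 + 6*(-1) + 8*(-2) = -11
Hessian is diagonal with entries 6, 6, 4 > 0, confirmed minimum.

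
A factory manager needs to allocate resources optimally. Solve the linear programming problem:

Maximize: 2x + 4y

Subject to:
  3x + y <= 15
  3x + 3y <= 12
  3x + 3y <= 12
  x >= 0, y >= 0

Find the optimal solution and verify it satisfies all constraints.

Feasible vertices: (0, 0), (0, 4), (4, 0)
Objective 2x + 4y at each vertex:
  (0, 0): 0
  (0, 4): 16
  (4, 0): 8
Maximum is 16 at (0, 4).
Verify constraints at (x, y) = (0, 4):
  3*0 + 1*4 = 4 <= 15
  3*0 + 3*4 = 12 <= 12 (active)
  3*0 + 3*4 = 12 <= 12 (active)
  x = 0 >= 0, y = 4 >= 0. All constraints satisfied.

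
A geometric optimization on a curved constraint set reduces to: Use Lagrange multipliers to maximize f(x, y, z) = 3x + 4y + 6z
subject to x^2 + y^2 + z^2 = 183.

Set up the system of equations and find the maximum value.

Lagrange conditions: 3 = 2*lambda*x, 4 = 2*lambda*y, 6 = 2*lambda*z
So x:3 = y:4 = z:6, i.e. x = 3t, y = 4t, z = 6t
Constraint: t^2*(3^2 + 4^2 + 6^2) = 183
  t^2 * 61 = 183  =>  t = sqrt(3)
Maximum = 3*3t + 4*4t + 6*6t = 61*sqrt(3) = sqrt(11163)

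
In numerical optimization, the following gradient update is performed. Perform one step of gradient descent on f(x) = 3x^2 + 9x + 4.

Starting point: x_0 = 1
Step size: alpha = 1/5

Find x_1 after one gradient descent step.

f(x) = 3x^2 + 9x + 4
f'(x) = 6x + 9
f'(1) = 6*1 + (9) = 15
x_1 = x_0 - alpha * f'(x_0) = 1 - 1/5 * 15 = -2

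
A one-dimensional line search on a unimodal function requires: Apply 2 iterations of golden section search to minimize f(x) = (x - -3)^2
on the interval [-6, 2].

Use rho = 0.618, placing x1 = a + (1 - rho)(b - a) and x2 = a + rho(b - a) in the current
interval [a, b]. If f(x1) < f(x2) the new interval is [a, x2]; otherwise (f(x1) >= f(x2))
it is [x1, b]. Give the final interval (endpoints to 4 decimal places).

Golden section search for min of f(x) = (x - -3)^2 on [-6, 2].
Each step: x1 = a + (1 - rho)(b - a), x2 = a + rho(b - a); if f(x1) < f(x2) keep [a, x2], otherwise keep [x1, b].
Step 1: [-6.0000, 2.0000], x1=-2.9440 (f=0.0031), x2=-1.0560 (f=3.7791); f(x1) < f(x2) => keep [-6.0000, -1.0560]
Step 2: [-6.0000, -1.0560], x1=-4.1114 (f=1.2352), x2=-2.9446 (f=0.0031); f(x1) > f(x2) => keep [-4.1114, -1.0560]
Final interval: [-4.1114, -1.0560]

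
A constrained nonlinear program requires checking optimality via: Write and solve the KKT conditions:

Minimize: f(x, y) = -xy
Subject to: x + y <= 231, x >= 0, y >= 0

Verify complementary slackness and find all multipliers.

Problem: min -xy s.t. x + y <= 231 (multiplier lambda), x >= 0 (mu_x), y >= 0 (mu_y)
KKT stationarity: -y + lambda - mu_x = 0, -x + lambda - mu_y = 0, with lambda, mu_x, mu_y >= 0
Complementary slackness: lambda*(x + y - 231) = 0, mu_x*x = 0, mu_y*y = 0
If lambda = 0: y = -mu_x <= 0 and x = -mu_y <= 0 force x = y = 0 with f = 0; but x = y = 231/2 is feasible with f = -53361/4 < 0, so this is not the minimum. Hence lambda > 0 and x + y = 231.
Try x > 0, y > 0 (so mu_x = mu_y = 0): y = lambda, x = lambda => x = y = lambda
x + y = 231 => 2*lambda = 231 => lambda = 231/2
x* = y* = 231/2 > 0, consistent with mu_x = mu_y = 0.
(Any feasible point with x = 0 or y = 0 has f = 0 > -53361/4, so the minimum is not on those boundaries.)
min(-xy) = -53361/4 (i.e. max xy = 53361/4)
Multipliers: lambda = 231/2, mu_x = 0, mu_y = 0
Complementary slackness: lambda*(x + y - 231) = 231/2*(231/2 + 231/2 - 231) = 0, mu_x*x = 0*231/2 = 0, mu_y*y = 0*231/2 = 0. Satisfied.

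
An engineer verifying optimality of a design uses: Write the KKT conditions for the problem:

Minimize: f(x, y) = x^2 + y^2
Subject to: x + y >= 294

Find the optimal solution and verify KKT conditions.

KKT conditions for min x^2 + y^2 s.t. x + y >= 294:
Stationarity: 2x = mu, 2y = mu
So x = y = mu/2.
Complementary slackness: mu*(x + y - 294) = 0
Primal feasibility: x + y >= 294; dual feasibility: mu >= 0
If mu = 0 then x = y = 0, but 0 + 0 < 294 is infeasible, so the constraint is active.
Constraint active: x + y = 2*(mu/2) = 294 => mu = 294
x = y = 147, f = 43218
Verify: stationarity 2*147 = 294 = mu; primal 147 + 147 = 294 >= 294; dual mu = 294 >= 0; complementary slackness 294*(294 - 294) = 0. All KKT conditions hold.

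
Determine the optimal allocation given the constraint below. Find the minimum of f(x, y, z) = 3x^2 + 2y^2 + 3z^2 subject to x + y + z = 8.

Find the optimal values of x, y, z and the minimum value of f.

Using Lagrange multipliers on f = 3x^2 + 2y^2 + 3z^2 with constraint x + y + z = 8:
Conditions: 2*3*x = lambda, 2*2*y = lambda, 2*3*z = lambda
So x = lambda/6, y = lambda/4, z = lambda/6
Substituting into constraint: lambda * (7/12) = 8
lambda = 96/7
x = 16/7, y = 24/7, z = 16/7
Minimum value = 384/7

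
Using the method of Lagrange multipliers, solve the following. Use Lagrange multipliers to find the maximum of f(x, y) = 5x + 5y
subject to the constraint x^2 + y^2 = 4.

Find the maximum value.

Set up Lagrange conditions: grad f = lambda * grad g
  5 = 2*lambda*x
  5 = 2*lambda*y
From these: x/y = 5/5, so x = 5t, y = 5t for some t.
Substitute into constraint: (5t)^2 + (5t)^2 = 4
  t^2 * 50 = 4
  t = sqrt(4/50)
Maximum = 5*x + 5*y = (5^2 + 5^2)*t = 50 * sqrt(4/50) = sqrt(200)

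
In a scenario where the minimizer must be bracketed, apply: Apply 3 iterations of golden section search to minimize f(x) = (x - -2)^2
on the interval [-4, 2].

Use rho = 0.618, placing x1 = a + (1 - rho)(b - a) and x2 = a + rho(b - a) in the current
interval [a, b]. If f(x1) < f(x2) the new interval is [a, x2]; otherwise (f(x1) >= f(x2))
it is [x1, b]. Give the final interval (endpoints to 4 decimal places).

Golden section search for min of f(x) = (x - -2)^2 on [-4, 2].
Each step: x1 = a + (1 - rho)(b - a), x2 = a + rho(b - a); if f(x1) < f(x2) keep [a, x2], otherwise keep [x1, b].
Step 1: [-4.0000, 2.0000], x1=-1.7080 (f=0.0853), x2=-0.2920 (f=2.9173); f(x1) < f(x2) => keep [-4.0000, -0.2920]
Step 2: [-4.0000, -0.2920], x1=-2.5835 (f=0.3405), x2=-1.7085 (f=0.0850); f(x1) > f(x2) => keep [-2.5835, -0.2920]
Step 3: [-2.5835, -0.2920], x1=-1.7082 (f=0.0852), x2=-1.1674 (f=0.6933); f(x1) < f(x2) => keep [-2.5835, -1.1674]
Final interval: [-2.5835, -1.1674]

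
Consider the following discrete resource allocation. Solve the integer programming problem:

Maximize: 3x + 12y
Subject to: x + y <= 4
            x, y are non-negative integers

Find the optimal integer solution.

Objective: 3x + 12y, constraint: x + y <= 4
Coefficient of y is 12 > coefficient of x is 3, so allocate the entire budget to y.
Optimal: x = 0, y = 4, value = 48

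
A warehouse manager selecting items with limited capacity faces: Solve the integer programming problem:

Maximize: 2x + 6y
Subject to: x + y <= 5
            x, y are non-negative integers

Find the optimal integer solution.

Objective: 2x + 6y, constraint: x + y <= 5
Coefficient of y is 6 > coefficient of x is 2, so allocate the entire budget to y.
Optimal: x = 0, y = 5, value = 30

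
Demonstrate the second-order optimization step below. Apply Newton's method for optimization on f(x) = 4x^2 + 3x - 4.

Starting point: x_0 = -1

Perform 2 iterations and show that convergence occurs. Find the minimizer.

f(x) = 4x^2 + 3x - 4, f'(x) = 8x + (3), f''(x) = 8
Step 1: f'(-1) = -5, x_1 = -1 - -5/8 = -3/8
Step 2: f'(-3/8) = 0, x_2 = -3/8 (converged)
Newton's method converges in 1 step for quadratics.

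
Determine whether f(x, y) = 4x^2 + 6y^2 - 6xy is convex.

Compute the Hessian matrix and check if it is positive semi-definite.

f(x,y) = 4x^2 + 6y^2 - 6xy
Hessian H = [[8, -6], [-6, 12]]
trace(H) = 20, det(H) = 60
Eigenvalues: (20 +/- sqrt(160)) / 2 = 16.32, 3.675
Since both eigenvalues > 0, f is convex.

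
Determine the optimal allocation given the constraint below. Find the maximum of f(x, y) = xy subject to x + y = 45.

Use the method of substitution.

Substitute y = 45 - x into f(x,y) = xy:
g(x) = x(45 - x) = 45x - x^2
g'(x) = 45 - 2x = 0  =>  x = 45/2
y = 45 - 45/2 = 45/2
Maximum value = (45/2) * (45/2) = 2025/4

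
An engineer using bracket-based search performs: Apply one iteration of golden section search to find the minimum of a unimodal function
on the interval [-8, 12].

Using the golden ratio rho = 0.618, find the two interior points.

Golden section search on [-8, 12].
Golden ratio rho = 0.618 (approx).
Interior points:
  x_1 = -8 + (1-0.618)*20 = -0.3600
  x_2 = -8 + 0.618*20 = 4.3600
Compare f(x_1) and f(x_2) to determine which subinterval to keep.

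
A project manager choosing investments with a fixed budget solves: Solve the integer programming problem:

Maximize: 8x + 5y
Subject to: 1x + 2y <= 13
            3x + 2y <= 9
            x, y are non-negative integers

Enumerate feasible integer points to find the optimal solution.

Constraint 1: 1x + 2y <= 13
Constraint 2: 3x + 2y <= 9
Feasible x range (need y >= 0): 0 <= x <= min(13/1, 9/3) => x in {0, ..., 3}.
Enumerate feasible integer points row by row (the coefficient of y is 5 > 0, so for each x the largest feasible y gives the best value):
  x = 0: y <= min((13 - 1*0)/2, (9 - 3*0)/2) => y in {0, ..., 4}; best 8*0 + 5*4 = 20
  x = 1: y <= min((13 - 1*1)/2, (9 - 3*1)/2) => y in {0, ..., 3}; best 8*1 + 5*3 = 23
  x = 2: y <= min((13 - 1*2)/2, (9 - 3*2)/2) => y in {0, ..., 1}; best 8*2 + 5*1 = 21
  x = 3: y <= min((13 - 1*3)/2, (9 - 3*3)/2) => y in {0}; best 8*3 + 5*0 = 24
The maximum 8x + 5y = 24 is achieved at x = 3, y = 0.
Check: 1*3 + 2*0 = 3 <= 13 and 3*3 + 2*0 = 9 <= 9.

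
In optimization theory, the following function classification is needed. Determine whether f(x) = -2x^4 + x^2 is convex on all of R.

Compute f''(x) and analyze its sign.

f(x) = -2x^4 + x^2
f'(x) = -8x^3 + 2x
f''(x) = -24x^2 + 2
f''(x) = -24x^2 + 2 -> -inf as |x| -> inf
Therefore, f is not globally convex on R.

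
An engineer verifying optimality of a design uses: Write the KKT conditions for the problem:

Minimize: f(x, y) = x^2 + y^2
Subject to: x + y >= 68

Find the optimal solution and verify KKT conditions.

KKT conditions for min x^2 + y^2 s.t. x + y >= 68:
Stationarity: 2x = mu, 2y = mu
So x = y = mu/2.
Complementary slackness: mu*(x + y - 68) = 0
Primal feasibility: x + y >= 68; dual feasibility: mu >= 0
If mu = 0 then x = y = 0, but 0 + 0 < 68 is infeasible, so the constraint is active.
Constraint active: x + y = 2*(mu/2) = 68 => mu = 68
x = y = 34, f = 2312
Verify: stationarity 2*34 = 68 = mu; primal 34 + 34 = 68 >= 68; dual mu = 68 >= 0; complementary slackness 68*(68 - 68) = 0. All KKT conditions hold.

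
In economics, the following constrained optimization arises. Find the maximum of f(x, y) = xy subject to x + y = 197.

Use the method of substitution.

Substitute y = 197 - x into f(x,y) = xy:
g(x) = x(197 - x) = 197x - x^2
g'(x) = 197 - 2x = 0  =>  x = 197/2
y = 197 - 197/2 = 197/2
Maximum value = (197/2) * (197/2) = 38809/4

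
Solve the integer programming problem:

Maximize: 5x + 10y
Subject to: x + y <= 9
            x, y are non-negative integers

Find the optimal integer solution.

Objective: 5x + 10y, constraint: x + y <= 9
Coefficient of y is 10 > coefficient of x is 5, so allocate the entire budget to y.
Optimal: x = 0, y = 9, value = 90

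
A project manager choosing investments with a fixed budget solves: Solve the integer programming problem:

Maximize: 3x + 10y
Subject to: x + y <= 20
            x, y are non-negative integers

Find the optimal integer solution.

Objective: 3x + 10y, constraint: x + y <= 20
Coefficient of y is 10 > coefficient of x is 3, so allocate the entire budget to y.
Optimal: x = 0, y = 20, value = 200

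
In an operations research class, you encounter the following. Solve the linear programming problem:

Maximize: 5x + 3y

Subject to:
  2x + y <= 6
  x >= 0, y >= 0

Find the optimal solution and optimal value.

The feasible region has vertices at [(0, 0), (3, 0), (0, 6)].
Checking objective 5x + 3y at each vertex:
  (0, 0): 5*0 + 3*0 = 0
  (3, 0): 5*3 + 3*0 = 15
  (0, 6): 5*0 + 3*6 = 18
Maximum is 18 at (0, 6).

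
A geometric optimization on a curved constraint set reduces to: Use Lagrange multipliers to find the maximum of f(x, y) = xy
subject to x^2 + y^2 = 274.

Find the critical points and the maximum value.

Lagrange conditions: y = 2*lambda*x and x = 2*lambda*y
If x = 0 then y = 0, violating the constraint, so x, y != 0.
Dividing: y/x = x/y => x^2 = y^2 => y = x or y = -x
Constraint: 2x^2 = 274 => x^2 = 137 => x = +/-sqrt(137)
Critical points: (sqrt(137), sqrt(137)), (-sqrt(137), -sqrt(137)), (sqrt(137), -sqrt(137)), (-sqrt(137), sqrt(137))
  y = x:  xy = x^2 = 137  at (sqrt(137), sqrt(137)) and (-sqrt(137), -sqrt(137))
  y = -x: xy = -x^2 = -137 at (sqrt(137), -sqrt(137)) and (-sqrt(137), sqrt(137))
Maximum xy = 137 at (sqrt(137), sqrt(137)) and (-sqrt(137), -sqrt(137))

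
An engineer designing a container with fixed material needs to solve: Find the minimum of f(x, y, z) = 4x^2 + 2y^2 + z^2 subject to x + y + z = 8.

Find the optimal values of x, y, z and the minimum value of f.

Using Lagrange multipliers on f = 4x^2 + 2y^2 + z^2 with constraint x + y + z = 8:
Conditions: 2*4*x = lambda, 2*2*y = lambda, 2*1*z = lambda
So x = lambda/8, y = lambda/4, z = lambda/2
Substituting into constraint: lambda * (7/8) = 8
lambda = 64/7
x = 8/7, y = 16/7, z = 32/7
Minimum value = 256/7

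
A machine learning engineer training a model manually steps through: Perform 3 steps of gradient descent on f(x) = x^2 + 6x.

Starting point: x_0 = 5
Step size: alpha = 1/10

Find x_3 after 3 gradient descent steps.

f(x) = x^2 + 6x, f'(x) = 2x + (6)
Step 1: f'(5) = 16, x_1 = 5 - 1/10 * 16 = 17/5
Step 2: f'(17/5) = 64/5, x_2 = 17/5 - 1/10 * 64/5 = 53/25
Step 3: f'(53/25) = 256/25, x_3 = 53/25 - 1/10 * 256/25 = 137/125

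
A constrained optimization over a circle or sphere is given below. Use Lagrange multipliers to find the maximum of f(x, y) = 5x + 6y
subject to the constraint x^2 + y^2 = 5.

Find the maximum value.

Set up Lagrange conditions: grad f = lambda * grad g
  5 = 2*lambda*x
  6 = 2*lambda*y
From these: x/y = 5/6, so x = 5t, y = 6t for some t.
Substitute into constraint: (5t)^2 + (6t)^2 = 5
  t^2 * 61 = 5
  t = sqrt(5/61)
Maximum = 5*x + 6*y = (5^2 + 6^2)*t = 61 * sqrt(5/61) = sqrt(305)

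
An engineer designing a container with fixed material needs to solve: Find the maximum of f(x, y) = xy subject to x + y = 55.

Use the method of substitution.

Substitute y = 55 - x into f(x,y) = xy:
g(x) = x(55 - x) = 55x - x^2
g'(x) = 55 - 2x = 0  =>  x = 55/2
y = 55 - 55/2 = 55/2
Maximum value = (55/2) * (55/2) = 3025/4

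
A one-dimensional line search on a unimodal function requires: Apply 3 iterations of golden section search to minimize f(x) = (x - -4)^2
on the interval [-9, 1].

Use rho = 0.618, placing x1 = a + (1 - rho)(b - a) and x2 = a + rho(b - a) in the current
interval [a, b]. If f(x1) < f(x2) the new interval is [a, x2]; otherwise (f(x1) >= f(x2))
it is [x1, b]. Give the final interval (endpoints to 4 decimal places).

Golden section search for min of f(x) = (x - -4)^2 on [-9, 1].
Each step: x1 = a + (1 - rho)(b - a), x2 = a + rho(b - a); if f(x1) < f(x2) keep [a, x2], otherwise keep [x1, b].
Step 1: [-9.0000, 1.0000], x1=-5.1800 (f=1.3924), x2=-2.8200 (f=1.3924); f(x1) = f(x2) (tie, not '<') => keep [-5.1800, 1.0000]
Step 2: [-5.1800, 1.0000], x1=-2.8192 (f=1.3942), x2=-1.3608 (f=6.9656); f(x1) < f(x2) => keep [-5.1800, -1.3608]
Step 3: [-5.1800, -1.3608], x1=-3.7211 (f=0.0778), x2=-2.8197 (f=1.3931); f(x1) < f(x2) => keep [-5.1800, -2.8197]
Final interval: [-5.1800, -2.8197]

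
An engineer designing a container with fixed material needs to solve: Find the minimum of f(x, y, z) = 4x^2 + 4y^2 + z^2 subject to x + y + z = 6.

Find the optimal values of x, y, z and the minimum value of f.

Using Lagrange multipliers on f = 4x^2 + 4y^2 + z^2 with constraint x + y + z = 6:
Conditions: 2*4*x = lambda, 2*4*y = lambda, 2*1*z = lambda
So x = lambda/8, y = lambda/8, z = lambda/2
Substituting into constraint: lambda * (3/4) = 6
lambda = 8
x = 1, y = 1, z = 4
Minimum value = 24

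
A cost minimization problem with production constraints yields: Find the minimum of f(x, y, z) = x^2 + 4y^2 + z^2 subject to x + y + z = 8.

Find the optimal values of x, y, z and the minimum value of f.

Using Lagrange multipliers on f = x^2 + 4y^2 + z^2 with constraint x + y + z = 8:
Conditions: 2*1*x = lambda, 2*4*y = lambda, 2*1*z = lambda
So x = lambda/2, y = lambda/8, z = lambda/2
Substituting into constraint: lambda * (9/8) = 8
lambda = 64/9
x = 32/9, y = 8/9, z = 32/9
Minimum value = 256/9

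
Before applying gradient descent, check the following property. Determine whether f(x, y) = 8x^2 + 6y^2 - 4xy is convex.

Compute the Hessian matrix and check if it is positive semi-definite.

f(x,y) = 8x^2 + 6y^2 - 4xy
Hessian H = [[16, -4], [-4, 12]]
trace(H) = 28, det(H) = 176
Eigenvalues: (28 +/- sqrt(80)) / 2 = 18.47, 9.528
Since both eigenvalues > 0, f is convex.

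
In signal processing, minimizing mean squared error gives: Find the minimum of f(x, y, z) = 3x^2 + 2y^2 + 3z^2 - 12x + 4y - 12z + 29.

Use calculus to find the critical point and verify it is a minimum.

f(x,y,z) = 3x^2 + 2y^2 + 3z^2 - 12x + 4y - 12z + 29
df/dx = 6x + (-12) = 0 => x = 2
df/dy = 4y + (4) = 0 => y = -1
df/dz = 6z + (-12) = 0 => z = 2
f(2,-1,2) = 3*(2)^2 + 2*(-1)^2 + 3*(2)^2 + -12*(2) + 4*(-1) + -12*(2) + 29 = 3
Hessian is diagonal with entries 6, 4, 6 > 0, confirmed minimum.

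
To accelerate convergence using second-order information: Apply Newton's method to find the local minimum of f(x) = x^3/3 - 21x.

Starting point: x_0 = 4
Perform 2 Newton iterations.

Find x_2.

f(x) = x^3/3 - 21x
f'(x) = x^2 - 21, f''(x) = 2x
Newton update: x_{n+1} = x_n - (x_n^2 - 21)/(2*x_n)
Step 1: x_0 = 4, f'=-5, f''=8, x_1 = 37/8
Step 2: x_1 = 37/8, f'=25/64, f''=37/4, x_2 = 2713/592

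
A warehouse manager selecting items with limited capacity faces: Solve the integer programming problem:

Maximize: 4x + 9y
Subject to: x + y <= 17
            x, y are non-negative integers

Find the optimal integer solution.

Objective: 4x + 9y, constraint: x + y <= 17
Coefficient of y is 9 > coefficient of x is 4, so allocate the entire budget to y.
Optimal: x = 0, y = 17, value = 153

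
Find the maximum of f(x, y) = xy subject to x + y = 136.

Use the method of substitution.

Substitute y = 136 - x into f(x,y) = xy:
g(x) = x(136 - x) = 136x - x^2
g'(x) = 136 - 2x = 0  =>  x = 68
y = 136 - 68 = 68
Maximum value = 68 * 68 = 4624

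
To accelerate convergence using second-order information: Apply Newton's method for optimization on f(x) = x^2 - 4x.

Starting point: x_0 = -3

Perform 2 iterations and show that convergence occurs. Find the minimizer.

f(x) = x^2 - 4x, f'(x) = 2x + (-4), f''(x) = 2
Step 1: f'(-3) = -10, x_1 = -3 - -10/2 = 2
Step 2: f'(2) = 0, x_2 = 2 (converged)
Newton's method converges in 1 step for quadratics.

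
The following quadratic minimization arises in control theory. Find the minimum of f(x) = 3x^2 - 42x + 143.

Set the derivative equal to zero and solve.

f(x) = 3x^2 - 42x + 143
f'(x) = 6x + (-42) = 0
x = 42/6 = 7
f(7) = -4
Since f''(x) = 6 > 0, this is a minimum.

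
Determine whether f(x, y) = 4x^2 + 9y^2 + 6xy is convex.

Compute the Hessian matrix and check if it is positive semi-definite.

f(x,y) = 4x^2 + 9y^2 + 6xy
Hessian H = [[8, 6], [6, 18]]
trace(H) = 26, det(H) = 108
Eigenvalues: (26 +/- sqrt(244)) / 2 = 20.81, 5.19
Since both eigenvalues > 0, f is convex.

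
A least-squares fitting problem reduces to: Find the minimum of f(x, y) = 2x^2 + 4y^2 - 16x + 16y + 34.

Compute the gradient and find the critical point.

f(x,y) = 2x^2 + 4y^2 - 16x + 16y + 34
df/dx = 4x + (-16) = 0  =>  x = 4
df/dy = 8y + (16) = 0  =>  y = -2
f(4, -2) = 2*(4)^2 + 4*(-2)^2 + -16*(4) + 16*(-2) + 34 = -14
Hessian is diagonal with entries 4, 8 > 0, so this is a minimum.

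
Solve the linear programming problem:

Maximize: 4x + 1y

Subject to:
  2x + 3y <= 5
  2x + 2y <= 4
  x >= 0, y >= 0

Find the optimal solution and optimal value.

Feasible vertices: (0, 0), (0, 5/3), (1, 1), (2, 0)
Objective 4x + 1y at each:
  (0, 0): 0
  (0, 5/3): 5/3
  (1, 1): 5
  (2, 0): 8
Maximum is 8 at (2, 0).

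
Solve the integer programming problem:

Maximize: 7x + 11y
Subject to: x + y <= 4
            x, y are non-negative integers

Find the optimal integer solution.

Objective: 7x + 11y, constraint: x + y <= 4
Coefficient of y is 11 > coefficient of x is 7, so allocate the entire budget to y.
Optimal: x = 0, y = 4, value = 44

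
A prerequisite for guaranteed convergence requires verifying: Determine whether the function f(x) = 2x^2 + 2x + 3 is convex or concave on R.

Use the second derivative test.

f(x) = 2x^2 + 2x + 3
f'(x) = 4x + 2
f''(x) = 4
Since f''(x) = 4 > 0 for all x, f is convex on R.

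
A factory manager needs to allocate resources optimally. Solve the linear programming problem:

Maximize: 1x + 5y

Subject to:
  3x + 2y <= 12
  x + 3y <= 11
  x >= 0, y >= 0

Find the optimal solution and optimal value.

Feasible vertices: (0, 0), (0, 11/3), (2, 3), (4, 0)
Objective 1x + 5y at each:
  (0, 0): 0
  (0, 11/3): 55/3
  (2, 3): 17
  (4, 0): 4
Maximum is 55/3 at (0, 11/3).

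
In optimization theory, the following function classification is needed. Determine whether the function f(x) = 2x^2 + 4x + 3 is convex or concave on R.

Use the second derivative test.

f(x) = 2x^2 + 4x + 3
f'(x) = 4x + 4
f''(x) = 4
Since f''(x) = 4 > 0 for all x, f is convex on R.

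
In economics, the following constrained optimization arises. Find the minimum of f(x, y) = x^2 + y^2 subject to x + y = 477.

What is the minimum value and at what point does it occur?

Substitute y = 477 - x into f(x,y) = x^2 + y^2:
g(x) = x^2 + (477 - x)^2 = 2x^2 - 954x + 227529
g'(x) = 4x - 954 = 0  =>  x = 477/2
y = 477 - 477/2 = 477/2
Minimum value = (477/2)^2 + (477/2)^2 = 227529/2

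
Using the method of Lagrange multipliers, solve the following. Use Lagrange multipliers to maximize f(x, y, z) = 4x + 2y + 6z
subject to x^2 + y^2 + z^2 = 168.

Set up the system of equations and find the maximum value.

Lagrange conditions: 4 = 2*lambda*x, 2 = 2*lambda*y, 6 = 2*lambda*z
So x:4 = y:2 = z:6, i.e. x = 4t, y = 2t, z = 6t
Constraint: t^2*(4^2 + 2^2 + 6^2) = 168
  t^2 * 56 = 168  =>  t = sqrt(3)
Maximum = 4*4t + 2*2t + 6*6t = 56*sqrt(3) = sqrt(9408)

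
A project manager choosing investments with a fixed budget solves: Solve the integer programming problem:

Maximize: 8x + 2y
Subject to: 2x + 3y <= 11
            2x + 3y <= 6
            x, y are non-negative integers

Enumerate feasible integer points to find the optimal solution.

Constraint 1: 2x + 3y <= 11
Constraint 2: 2x + 3y <= 6
Feasible x range (need y >= 0): 0 <= x <= min(11/2, 6/2) => x in {0, ..., 3}.
Enumerate feasible integer points row by row (the coefficient of y is 2 > 0, so for each x the largest feasible y gives the best value):
  x = 0: y <= min((11 - 2*0)/3, (6 - 2*0)/3) => y in {0, ..., 2}; best 8*0 + 2*2 = 4
  x = 1: y <= min((11 - 2*1)/3, (6 - 2*1)/3) => y in {0, ..., 1}; best 8*1 + 2*1 = 10
  x = 2: y <= min((11 - 2*2)/3, (6 - 2*2)/3) => y in {0}; best 8*2 + 2*0 = 16
  x = 3: y <= min((11 - 2*3)/3, (6 - 2*3)/3) => y in {0}; best 8*3 + 2*0 = 24
The maximum 8x + 2y = 24 is achieved at x = 3, y = 0.
Check: 2*3 + 3*0 = 6 <= 11 and 2*3 + 3*0 = 6 <= 6.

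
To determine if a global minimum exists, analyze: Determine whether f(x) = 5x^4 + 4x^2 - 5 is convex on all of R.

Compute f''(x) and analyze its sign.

f(x) = 5x^4 + 4x^2 - 5
f'(x) = 20x^3 + 8x
f''(x) = 60x^2 + 8
f''(x) = 60x^2 + 8 >= 8 > 0 for all x
Therefore, f is convex on R.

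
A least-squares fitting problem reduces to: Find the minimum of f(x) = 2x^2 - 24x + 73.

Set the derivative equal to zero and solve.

f(x) = 2x^2 - 24x + 73
f'(x) = 4x + (-24) = 0
x = 24/4 = 6
f(6) = 1
Since f''(x) = 4 > 0, this is a minimum.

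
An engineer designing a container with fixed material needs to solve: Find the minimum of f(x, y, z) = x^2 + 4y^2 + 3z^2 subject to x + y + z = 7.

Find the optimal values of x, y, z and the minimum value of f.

Using Lagrange multipliers on f = x^2 + 4y^2 + 3z^2 with constraint x + y + z = 7:
Conditions: 2*1*x = lambda, 2*4*y = lambda, 2*3*z = lambda
So x = lambda/2, y = lambda/8, z = lambda/6
Substituting into constraint: lambda * (19/24) = 7
lambda = 168/19
x = 84/19, y = 21/19, z = 28/19
Minimum value = 588/19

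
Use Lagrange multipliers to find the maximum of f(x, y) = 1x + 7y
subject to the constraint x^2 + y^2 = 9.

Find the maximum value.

Set up Lagrange conditions: grad f = lambda * grad g
  1 = 2*lambda*x
  7 = 2*lambda*y
From these: x/y = 1/7, so x = 1t, y = 7t for some t.
Substitute into constraint: (1t)^2 + (7t)^2 = 9
  t^2 * 50 = 9
  t = sqrt(9/50)
Maximum = 1*x + 7*y = (1^2 + 7^2)*t = 50 * sqrt(9/50) = sqrt(450)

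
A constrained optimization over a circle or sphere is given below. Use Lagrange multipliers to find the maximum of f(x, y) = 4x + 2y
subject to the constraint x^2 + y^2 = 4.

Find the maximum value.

Set up Lagrange conditions: grad f = lambda * grad g
  4 = 2*lambda*x
  2 = 2*lambda*y
From these: x/y = 4/2, so x = 4t, y = 2t for some t.
Substitute into constraint: (4t)^2 + (2t)^2 = 4
  t^2 * 20 = 4
  t = sqrt(4/20)
Maximum = 4*x + 2*y = (4^2 + 2^2)*t = 20 * sqrt(4/20) = sqrt(80)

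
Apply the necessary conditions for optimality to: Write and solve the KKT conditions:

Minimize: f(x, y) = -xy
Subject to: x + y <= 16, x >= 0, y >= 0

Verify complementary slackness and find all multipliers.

Problem: min -xy s.t. x + y <= 16 (multiplier lambda), x >= 0 (mu_x), y >= 0 (mu_y)
KKT stationarity: -y + lambda - mu_x = 0, -x + lambda - mu_y = 0, with lambda, mu_x, mu_y >= 0
Complementary slackness: lambda*(x + y - 16) = 0, mu_x*x = 0, mu_y*y = 0
If lambda = 0: y = -mu_x <= 0 and x = -mu_y <= 0 force x = y = 0 with f = 0; but x = y = 8 is feasible with f = -64 < 0, so this is not the minimum. Hence lambda > 0 and x + y = 16.
Try x > 0, y > 0 (so mu_x = mu_y = 0): y = lambda, x = lambda => x = y = lambda
x + y = 16 => 2*lambda = 16 => lambda = 8
x* = y* = 8 > 0, consistent with mu_x = mu_y = 0.
(Any feasible point with x = 0 or y = 0 has f = 0 > -64, so the minimum is not on those boundaries.)
min(-xy) = -64 (i.e. max xy = 64)
Multipliers: lambda = 8, mu_x = 0, mu_y = 0
Complementary slackness: lambda*(x + y - 16) = 8*(8 + 8 - 16) = 0, mu_x*x = 0*8 = 0, mu_y*y = 0*8 = 0. Satisfied.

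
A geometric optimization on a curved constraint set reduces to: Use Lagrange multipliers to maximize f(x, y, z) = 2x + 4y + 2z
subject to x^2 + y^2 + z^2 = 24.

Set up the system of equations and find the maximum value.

Lagrange conditions: 2 = 2*lambda*x, 4 = 2*lambda*y, 2 = 2*lambda*z
So x:2 = y:4 = z:2, i.e. x = 2t, y = 4t, z = 2t
Constraint: t^2*(2^2 + 4^2 + 2^2) = 24
  t^2 * 24 = 24  =>  t = sqrt(1)
Maximum = 2*2t + 4*4t + 2*2t = 24*sqrt(1) = 24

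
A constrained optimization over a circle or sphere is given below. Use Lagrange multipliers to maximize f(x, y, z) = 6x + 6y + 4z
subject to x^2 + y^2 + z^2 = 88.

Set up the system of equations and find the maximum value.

Lagrange conditions: 6 = 2*lambda*x, 6 = 2*lambda*y, 4 = 2*lambda*z
So x:6 = y:6 = z:4, i.e. x = 6t, y = 6t, z = 4t
Constraint: t^2*(6^2 + 6^2 + 4^2) = 88
  t^2 * 88 = 88  =>  t = sqrt(1)
Maximum = 6*6t + 6*6t + 4*4t = 88*sqrt(1) = 88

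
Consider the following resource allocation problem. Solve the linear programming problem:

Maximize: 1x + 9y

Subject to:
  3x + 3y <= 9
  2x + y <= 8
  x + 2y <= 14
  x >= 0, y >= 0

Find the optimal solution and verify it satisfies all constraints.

Feasible vertices: (0, 0), (0, 3), (3, 0)
Objective 1x + 9y at each vertex:
  (0, 0): 0
  (0, 3): 27
  (3, 0): 3
Maximum is 27 at (0, 3).
Verify constraints at (x, y) = (0, 3):
  3*0 + 3*3 = 9 <= 9 (active)
  2*0 + 1*3 = 3 <= 8
  1*0 + 2*3 = 6 <= 14
  x = 0 >= 0, y = 3 >= 0. All constraints satisfied.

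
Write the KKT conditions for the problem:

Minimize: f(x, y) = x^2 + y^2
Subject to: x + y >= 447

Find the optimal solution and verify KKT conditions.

KKT conditions for min x^2 + y^2 s.t. x + y >= 447:
Stationarity: 2x = mu, 2y = mu
So x = y = mu/2.
Complementary slackness: mu*(x + y - 447) = 0
Primal feasibility: x + y >= 447; dual feasibility: mu >= 0
If mu = 0 then x = y = 0, but 0 + 0 < 447 is infeasible, so the constraint is active.
Constraint active: x + y = 2*(mu/2) = 447 => mu = 447
x = y = 447/2, f = 199809/2
Verify: stationarity 2*(447/2) = 447 = mu; primal 447/2 + 447/2 = 447 >= 447; dual mu = 447 >= 0; complementary slackness 447*(447 - 447) = 0. All KKT conditions hold.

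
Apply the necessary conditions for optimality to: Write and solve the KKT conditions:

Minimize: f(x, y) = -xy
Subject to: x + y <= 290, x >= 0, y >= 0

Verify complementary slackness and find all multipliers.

Problem: min -xy s.t. x + y <= 290 (multiplier lambda), x >= 0 (mu_x), y >= 0 (mu_y)
KKT stationarity: -y + lambda - mu_x = 0, -x + lambda - mu_y = 0, with lambda, mu_x, mu_y >= 0
Complementary slackness: lambda*(x + y - 290) = 0, mu_x*x = 0, mu_y*y = 0
If lambda = 0: y = -mu_x <= 0 and x = -mu_y <= 0 force x = y = 0 with f = 0; but x = y = 145 is feasible with f = -21025 < 0, so this is not the minimum. Hence lambda > 0 and x + y = 290.
Try x > 0, y > 0 (so mu_x = mu_y = 0): y = lambda, x = lambda => x = y = lambda
x + y = 290 => 2*lambda = 290 => lambda = 145
x* = y* = 145 > 0, consistent with mu_x = mu_y = 0.
(Any feasible point with x = 0 or y = 0 has f = 0 > -21025, so the minimum is not on those boundaries.)
min(-xy) = -21025 (i.e. max xy = 21025)
Multipliers: lambda = 145, mu_x = 0, mu_y = 0
Complementary slackness: lambda*(x + y - 290) = 145*(145 + 145 - 290) = 0, mu_x*x = 0*145 = 0, mu_y*y = 0*145 = 0. Satisfied.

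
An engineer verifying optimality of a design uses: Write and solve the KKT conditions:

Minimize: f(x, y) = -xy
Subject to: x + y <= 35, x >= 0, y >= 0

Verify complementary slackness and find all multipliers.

Problem: min -xy s.t. x + y <= 35 (multiplier lambda), x >= 0 (mu_x), y >= 0 (mu_y)
KKT stationarity: -y + lambda - mu_x = 0, -x + lambda - mu_y = 0, with lambda, mu_x, mu_y >= 0
Complementary slackness: lambda*(x + y - 35) = 0, mu_x*x = 0, mu_y*y = 0
If lambda = 0: y = -mu_x <= 0 and x = -mu_y <= 0 force x = y = 0 with f = 0; but x = y = 35/2 is feasible with f = -1225/4 < 0, so this is not the minimum. Hence lambda > 0 and x + y = 35.
Try x > 0, y > 0 (so mu_x = mu_y = 0): y = lambda, x = lambda => x = y = lambda
x + y = 35 => 2*lambda = 35 => lambda = 35/2
x* = y* = 35/2 > 0, consistent with mu_x = mu_y = 0.
(Any feasible point with x = 0 or y = 0 has f = 0 > -1225/4, so the minimum is not on those boundaries.)
min(-xy) = -1225/4 (i.e. max xy = 1225/4)
Multipliers: lambda = 35/2, mu_x = 0, mu_y = 0
Complementary slackness: lambda*(x + y - 35) = 35/2*(35/2 + 35/2 - 35) = 0, mu_x*x = 0*35/2 = 0, mu_y*y = 0*35/2 = 0. Satisfied.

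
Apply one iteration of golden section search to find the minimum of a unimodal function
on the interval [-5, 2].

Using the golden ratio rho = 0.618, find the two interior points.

Golden section search on [-5, 2].
Golden ratio rho = 0.618 (approx).
Interior points:
  x_1 = -5 + (1-0.618)*7 = -2.3260
  x_2 = -5 + 0.618*7 = -0.6740
Compare f(x_1) and f(x_2) to determine which subinterval to keep.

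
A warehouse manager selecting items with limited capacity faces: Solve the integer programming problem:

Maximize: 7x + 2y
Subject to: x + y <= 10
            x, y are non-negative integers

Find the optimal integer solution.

Objective: 7x + 2y, constraint: x + y <= 10
Coefficient of x is 7 >= coefficient of y is 2, so allocate the entire budget to x.
Optimal: x = 10, y = 0, value = 70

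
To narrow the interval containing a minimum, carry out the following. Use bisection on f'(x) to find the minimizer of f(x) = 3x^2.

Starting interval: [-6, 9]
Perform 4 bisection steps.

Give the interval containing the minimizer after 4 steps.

Finding critical point of f(x) = 3x^2 using bisection on f'(x) = 6x + 0.
f'(x) = 0 when x = 0.
Starting interval: [-6, 9]
Step 1: mid = 3/2, f'(mid) = 9, new interval = [-6, 3/2]
Step 2: mid = -9/4, f'(mid) = -27/2, new interval = [-9/4, 3/2]
Step 3: mid = -3/8, f'(mid) = -9/4, new interval = [-3/8, 3/2]
Step 4: mid = 9/16, f'(mid) = 27/8, new interval = [-3/8, 9/16]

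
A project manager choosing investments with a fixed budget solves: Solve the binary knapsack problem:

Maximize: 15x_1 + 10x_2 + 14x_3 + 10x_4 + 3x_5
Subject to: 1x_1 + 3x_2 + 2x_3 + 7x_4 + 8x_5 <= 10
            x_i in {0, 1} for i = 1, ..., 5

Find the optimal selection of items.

Items: item 1 (v=15, w=1), item 2 (v=10, w=3), item 3 (v=14, w=2), item 4 (v=10, w=7), item 5 (v=3, w=8)
Capacity: 10
Checking all 32 subsets (w = total weight, v = total value):
  {}: w = 0, v = 0
  {1}: w = 1, v = 15
  {2}: w = 3, v = 10
  {3}: w = 2, v = 14
  {4}: w = 7, v = 10
  {5}: w = 8, v = 3
  {1, 2}: w = 4, v = 25
  {1, 3}: w = 3, v = 29
  {1, 4}: w = 8, v = 25
  {1, 5}: w = 9, v = 18
  {2, 3}: w = 5, v = 24
  {2, 4}: w = 10, v = 20
  {2, 5}: w = 11 > 10, infeasible
  {3, 4}: w = 9, v = 24
  {3, 5}: w = 10, v = 17
  {4, 5}: w = 15 > 10, infeasible
  {1, 2, 3}: w = 6, v = 39
  {1, 2, 4}: w = 11 > 10, infeasible
  {1, 2, 5}: w = 12 > 10, infeasible
  {1, 3, 4}: w = 10, v = 39
  {1, 3, 5}: w = 11 > 10, infeasible
  {1, 4, 5}: w = 16 > 10, infeasible
  {2, 3, 4}: w = 12 > 10, infeasible
  {2, 3, 5}: w = 13 > 10, infeasible
  {2, 4, 5}: w = 18 > 10, infeasible
  {3, 4, 5}: w = 17 > 10, infeasible
  {1, 2, 3, 4}: w = 13 > 10, infeasible
  {1, 2, 3, 5}: w = 14 > 10, infeasible
  {1, 2, 4, 5}: w = 19 > 10, infeasible
  {1, 3, 4, 5}: w = 18 > 10, infeasible
  {2, 3, 4, 5}: w = 20 > 10, infeasible
  {1, 2, 3, 4, 5}: w = 21 > 10, infeasible
Best feasible subset: items [1, 2, 3]
(The same value 39 is also attained by {1, 3, 4}.)
Total weight: 6 <= 10, total value: 39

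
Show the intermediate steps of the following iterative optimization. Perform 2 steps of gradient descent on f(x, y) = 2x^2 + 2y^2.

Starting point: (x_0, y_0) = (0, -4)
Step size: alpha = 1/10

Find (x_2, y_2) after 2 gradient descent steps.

f(x,y) = 2x^2 + 2y^2
grad_x = 4x + 0y, grad_y = 4y + 0x
Step 1: grad = (0, -16), (0, -12/5)
Step 2: grad = (0, -48/5), (0, -36/25)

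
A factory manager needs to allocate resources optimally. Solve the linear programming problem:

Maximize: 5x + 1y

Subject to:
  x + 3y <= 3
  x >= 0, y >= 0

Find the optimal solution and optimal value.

The feasible region has vertices at [(0, 0), (3, 0), (0, 1)].
Checking objective 5x + 1y at each vertex:
  (0, 0): 5*0 + 1*0 = 0
  (3, 0): 5*3 + 1*0 = 15
  (0, 1): 5*0 + 1*1 = 1
Maximum is 15 at (3, 0).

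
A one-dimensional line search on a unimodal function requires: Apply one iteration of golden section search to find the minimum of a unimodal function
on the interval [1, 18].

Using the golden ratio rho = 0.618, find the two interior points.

Golden section search on [1, 18].
Golden ratio rho = 0.618 (approx).
Interior points:
  x_1 = 1 + (1-0.618)*17 = 7.4940
  x_2 = 1 + 0.618*17 = 11.5060
Compare f(x_1) and f(x_2) to determine which subinterval to keep.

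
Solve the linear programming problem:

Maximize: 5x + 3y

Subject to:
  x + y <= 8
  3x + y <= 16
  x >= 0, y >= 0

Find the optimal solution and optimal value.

Feasible vertices: (0, 0), (0, 8), (4, 4), (16/3, 0)
Objective 5x + 3y at each:
  (0, 0): 0
  (0, 8): 24
  (4, 4): 32
  (16/3, 0): 80/3
Maximum is 32 at (4, 4).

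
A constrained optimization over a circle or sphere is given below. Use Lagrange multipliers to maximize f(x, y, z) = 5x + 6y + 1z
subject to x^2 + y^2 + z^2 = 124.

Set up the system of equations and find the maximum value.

Lagrange conditions: 5 = 2*lambda*x, 6 = 2*lambda*y, 1 = 2*lambda*z
So x:5 = y:6 = z:1, i.e. x = 5t, y = 6t, z = 1t
Constraint: t^2*(5^2 + 6^2 + 1^2) = 124
  t^2 * 62 = 124  =>  t = sqrt(2)
Maximum = 5*5t + 6*6t + 1*1t = 62*sqrt(2) = sqrt(7688)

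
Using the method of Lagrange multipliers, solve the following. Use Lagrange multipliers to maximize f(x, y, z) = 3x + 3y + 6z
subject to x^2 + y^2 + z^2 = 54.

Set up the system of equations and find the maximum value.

Lagrange conditions: 3 = 2*lambda*x, 3 = 2*lambda*y, 6 = 2*lambda*z
So x:3 = y:3 = z:6, i.e. x = 3t, y = 3t, z = 6t
Constraint: t^2*(3^2 + 3^2 + 6^2) = 54
  t^2 * 54 = 54  =>  t = sqrt(1)
Maximum = 3*3t + 3*3t + 6*6t = 54*sqrt(1) = 54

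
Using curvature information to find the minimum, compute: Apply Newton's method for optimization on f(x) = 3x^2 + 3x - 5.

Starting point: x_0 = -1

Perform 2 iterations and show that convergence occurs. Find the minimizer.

f(x) = 3x^2 + 3x - 5, f'(x) = 6x + (3), f''(x) = 6
Step 1: f'(-1) = -3, x_1 = -1 - -3/6 = -1/2
Step 2: f'(-1/2) = 0, x_2 = -1/2 (converged)
Newton's method converges in 1 step for quadratics.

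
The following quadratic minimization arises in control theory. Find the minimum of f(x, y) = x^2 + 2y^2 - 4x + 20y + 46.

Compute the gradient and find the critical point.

f(x,y) = x^2 + 2y^2 - 4x + 20y + 46
df/dx = 2x + (-4) = 0  =>  x = 2
df/dy = 4y + (20) = 0  =>  y = -5
f(2, -5) = 1*(2)^2 + 2*(-5)^2 + -4*(2) + 20*(-5) + 46 = -8
Hessian is diagonal with entries 2, 4 > 0, so this is a minimum.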